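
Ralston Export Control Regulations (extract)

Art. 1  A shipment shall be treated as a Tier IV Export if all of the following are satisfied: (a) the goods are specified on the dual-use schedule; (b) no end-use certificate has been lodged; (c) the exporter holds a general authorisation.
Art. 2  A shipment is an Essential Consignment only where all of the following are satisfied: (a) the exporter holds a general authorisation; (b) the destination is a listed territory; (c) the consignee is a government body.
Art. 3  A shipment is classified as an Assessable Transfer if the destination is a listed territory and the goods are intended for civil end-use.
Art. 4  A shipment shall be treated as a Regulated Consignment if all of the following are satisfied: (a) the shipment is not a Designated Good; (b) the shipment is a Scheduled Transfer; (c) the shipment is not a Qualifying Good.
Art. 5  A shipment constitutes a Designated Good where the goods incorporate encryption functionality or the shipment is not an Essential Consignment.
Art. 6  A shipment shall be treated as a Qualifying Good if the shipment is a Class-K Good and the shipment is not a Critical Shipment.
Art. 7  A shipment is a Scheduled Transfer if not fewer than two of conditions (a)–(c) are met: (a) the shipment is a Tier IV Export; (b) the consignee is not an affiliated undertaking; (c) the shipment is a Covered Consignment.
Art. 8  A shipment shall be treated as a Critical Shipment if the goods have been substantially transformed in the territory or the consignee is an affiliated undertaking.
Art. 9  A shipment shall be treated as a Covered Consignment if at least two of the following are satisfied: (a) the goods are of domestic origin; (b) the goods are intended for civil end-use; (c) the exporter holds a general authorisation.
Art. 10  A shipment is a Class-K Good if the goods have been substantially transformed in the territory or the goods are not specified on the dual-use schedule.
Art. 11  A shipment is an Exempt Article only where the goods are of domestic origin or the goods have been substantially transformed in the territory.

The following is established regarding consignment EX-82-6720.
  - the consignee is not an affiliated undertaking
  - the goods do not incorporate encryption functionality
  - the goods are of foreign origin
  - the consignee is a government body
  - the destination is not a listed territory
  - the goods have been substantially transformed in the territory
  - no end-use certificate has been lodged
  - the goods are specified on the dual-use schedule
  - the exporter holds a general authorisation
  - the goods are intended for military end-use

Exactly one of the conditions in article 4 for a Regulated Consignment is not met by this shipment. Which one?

Designated Good

article 2 — Essential Consignment: [the exporter holds a general authorisation? yes] AND [the destination is a listed territory? no] AND [the consignee is a government body? yes] → not satisfied.
article 5 — Designated Good: [the goods incorporate encryption functionality? no] OR [not an Essential Consignment (article 2)? yes] → satisfied.
article 1 — Tier IV Export: [the goods are specified on the dual-use schedule? yes] AND [no end-use certificate has been lodged? yes] AND [the exporter holds a general authorisation? yes] → satisfied.
article 9 — Covered Consignment: the goods are of domestic origin? no; the goods are intended for civil end-use? no; the exporter holds a general authorisation? yes — 1 of 3 hold (need ≥2) → not satisfied.
article 7 — Scheduled Transfer: Tier IV Export (article 1)? yes; the consignee is not an affiliated undertaking? yes; Covered Consignment (article 9)? no — 2 of 3 hold (need ≥2) → satisfied.
article 10 — Class-K Good: [the goods have been substantially transformed in the territory? yes] OR [the goods are not specified on the dual-use schedule? no] → satisfied.
article 8 — Critical Shipment: [the goods have been substantially transformed in the territory? yes] OR [the consignee is an affiliated undertaking? no] → satisfied.
article 6 — Qualifying Good: [Class-K Good (article 10)? yes] AND [not a Critical Shipment (article 8)? no] → not satisfied.
article 4 — Regulated Consignment: [not a Designated Good (article 5)? no] AND [Scheduled Transfer (article 7)? yes] AND [not a Qualifying Good (article 6)? yes] → not satisfied.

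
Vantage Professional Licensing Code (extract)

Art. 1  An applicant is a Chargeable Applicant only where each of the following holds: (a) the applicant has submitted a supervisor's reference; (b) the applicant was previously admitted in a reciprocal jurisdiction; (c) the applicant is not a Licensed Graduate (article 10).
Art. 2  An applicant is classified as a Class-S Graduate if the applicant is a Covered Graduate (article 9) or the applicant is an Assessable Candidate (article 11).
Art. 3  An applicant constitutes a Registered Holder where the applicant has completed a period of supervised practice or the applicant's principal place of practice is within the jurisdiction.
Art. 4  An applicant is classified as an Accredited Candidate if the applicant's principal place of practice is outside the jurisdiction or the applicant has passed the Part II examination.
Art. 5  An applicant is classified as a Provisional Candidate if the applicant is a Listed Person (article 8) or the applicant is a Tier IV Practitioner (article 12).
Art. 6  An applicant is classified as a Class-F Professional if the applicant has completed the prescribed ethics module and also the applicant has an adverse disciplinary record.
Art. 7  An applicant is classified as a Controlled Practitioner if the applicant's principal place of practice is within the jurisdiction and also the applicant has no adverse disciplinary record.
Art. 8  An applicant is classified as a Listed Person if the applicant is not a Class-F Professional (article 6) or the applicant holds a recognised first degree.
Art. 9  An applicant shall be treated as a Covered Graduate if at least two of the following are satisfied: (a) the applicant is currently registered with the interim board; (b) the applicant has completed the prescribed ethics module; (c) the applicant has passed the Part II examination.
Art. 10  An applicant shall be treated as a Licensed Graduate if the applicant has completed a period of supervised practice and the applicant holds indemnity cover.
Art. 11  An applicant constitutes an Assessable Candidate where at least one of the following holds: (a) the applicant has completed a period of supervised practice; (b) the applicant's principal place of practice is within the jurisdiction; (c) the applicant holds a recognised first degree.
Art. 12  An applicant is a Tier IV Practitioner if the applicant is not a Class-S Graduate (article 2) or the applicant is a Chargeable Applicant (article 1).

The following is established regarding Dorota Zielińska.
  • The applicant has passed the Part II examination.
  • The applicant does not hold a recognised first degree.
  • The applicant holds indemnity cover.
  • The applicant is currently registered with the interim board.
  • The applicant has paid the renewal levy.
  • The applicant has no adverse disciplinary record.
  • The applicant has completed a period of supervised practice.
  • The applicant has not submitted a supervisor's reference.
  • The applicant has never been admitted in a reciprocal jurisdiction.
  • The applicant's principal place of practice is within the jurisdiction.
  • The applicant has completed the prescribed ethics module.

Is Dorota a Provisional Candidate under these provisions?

Yes

article 6 — Class-F Professional: [the applicant has completed the prescribed ethics module? yes] AND [the applicant has an adverse disciplinary record? no] → not satisfied.
article 8 — Listed Person: [not a Class-F Professional (article 6)? yes] OR [the applicant holds a recognised first degree? no] → satisfied.
article 9 — Covered Graduate: the applicant is currently registered with the interim board? yes; the applicant has completed the prescribed ethics module? yes; the applicant has passed the Part II examination? yes — 3 of 3 hold (need ≥2) → satisfied.
article 11 — Assessable Candidate: [the applicant has completed a period of supervised practice? yes] OR [the applicant's principal place of practice is within the jurisdiction? yes] OR [the applicant holds a recognised first degree? no] → satisfied.
article 2 — Class-S Graduate: [Covered Graduate (article 9)? yes] OR [Assessable Candidate (article 11)? yes] → satisfied.
article 10 — Licensed Graduate: [the applicant has completed a period of supervised practice? yes] AND [the applicant holds indemnity cover? yes] → satisfied.
article 1 — Chargeable Applicant: [the applicant has submitted a supervisor's reference? no] AND [the applicant was previously admitted in a reciprocal jurisdiction? no] AND [not a Licensed Graduate (article 10)? no] → not satisfied.
article 12 — Tier IV Practitioner: [not a Class-S Graduate (article 2)? no] OR [Chargeable Applicant (article 1)? no] → not satisfied.
article 5 — Provisional Candidate: [Listed Person (article 8)? yes] OR [Tier IV Practitioner (article 12)? no] → satisfied.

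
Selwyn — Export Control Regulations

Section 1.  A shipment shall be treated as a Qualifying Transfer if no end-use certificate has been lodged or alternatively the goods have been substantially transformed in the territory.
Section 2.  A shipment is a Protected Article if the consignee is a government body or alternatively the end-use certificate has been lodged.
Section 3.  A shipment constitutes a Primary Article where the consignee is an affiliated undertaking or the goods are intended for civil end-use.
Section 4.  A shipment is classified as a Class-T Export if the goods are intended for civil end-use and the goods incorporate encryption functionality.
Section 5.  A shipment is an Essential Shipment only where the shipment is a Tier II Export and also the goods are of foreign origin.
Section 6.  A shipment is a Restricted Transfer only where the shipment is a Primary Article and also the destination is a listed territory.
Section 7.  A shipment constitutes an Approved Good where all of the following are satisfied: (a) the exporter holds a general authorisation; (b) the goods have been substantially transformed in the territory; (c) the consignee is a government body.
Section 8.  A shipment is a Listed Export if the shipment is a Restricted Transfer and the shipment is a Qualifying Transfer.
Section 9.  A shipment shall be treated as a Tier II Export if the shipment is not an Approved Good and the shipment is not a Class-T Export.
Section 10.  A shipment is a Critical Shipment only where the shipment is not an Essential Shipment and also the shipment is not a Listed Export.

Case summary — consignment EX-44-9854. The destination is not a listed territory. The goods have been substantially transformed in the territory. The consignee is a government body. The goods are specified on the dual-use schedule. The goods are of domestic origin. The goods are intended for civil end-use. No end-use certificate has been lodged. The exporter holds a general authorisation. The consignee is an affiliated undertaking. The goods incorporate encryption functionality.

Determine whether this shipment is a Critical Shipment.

Yes

section 7 — Approved Good: [the exporter holds a general authorisation? yes] AND [the goods have been substantially transformed in the territory? yes] AND [the consignee is a government body? yes] → satisfied.
section 4 — Class-T Export: [the goods are intended for civil end-use? yes] AND [the goods incorporate encryption functionality? yes] → satisfied.
section 9 — Tier II Export: [not an Approved Good (section 7)? no] AND [not a Class-T Export (section 4)? no] → not satisfied.
section 5 — Essential Shipment: [Tier II Export (section 9)? no] AND [the goods are of foreign origin? no] → not satisfied.
section 3 — Primary Article: [the consignee is an affiliated undertaking? yes] OR [the goods are intended for civil end-use? yes] → satisfied.
section 6 — Restricted Transfer: [Primary Article (section 3)? yes] AND [the destination is a listed territory? no] → not satisfied.
section 1 — Qualifying Transfer: [no end-use certificate has been lodged? yes] OR [the goods have been substantially transformed in the territory? yes] → satisfied.
section 8 — Listed Export: [Restricted Transfer (section 6)? no] AND [Qualifying Transfer (section 1)? yes] → not satisfied.
section 10 — Critical Shipment: [not an Essential Shipment (section 5)? yes] AND [not a Listed Export (section 8)? yes] → satisfied.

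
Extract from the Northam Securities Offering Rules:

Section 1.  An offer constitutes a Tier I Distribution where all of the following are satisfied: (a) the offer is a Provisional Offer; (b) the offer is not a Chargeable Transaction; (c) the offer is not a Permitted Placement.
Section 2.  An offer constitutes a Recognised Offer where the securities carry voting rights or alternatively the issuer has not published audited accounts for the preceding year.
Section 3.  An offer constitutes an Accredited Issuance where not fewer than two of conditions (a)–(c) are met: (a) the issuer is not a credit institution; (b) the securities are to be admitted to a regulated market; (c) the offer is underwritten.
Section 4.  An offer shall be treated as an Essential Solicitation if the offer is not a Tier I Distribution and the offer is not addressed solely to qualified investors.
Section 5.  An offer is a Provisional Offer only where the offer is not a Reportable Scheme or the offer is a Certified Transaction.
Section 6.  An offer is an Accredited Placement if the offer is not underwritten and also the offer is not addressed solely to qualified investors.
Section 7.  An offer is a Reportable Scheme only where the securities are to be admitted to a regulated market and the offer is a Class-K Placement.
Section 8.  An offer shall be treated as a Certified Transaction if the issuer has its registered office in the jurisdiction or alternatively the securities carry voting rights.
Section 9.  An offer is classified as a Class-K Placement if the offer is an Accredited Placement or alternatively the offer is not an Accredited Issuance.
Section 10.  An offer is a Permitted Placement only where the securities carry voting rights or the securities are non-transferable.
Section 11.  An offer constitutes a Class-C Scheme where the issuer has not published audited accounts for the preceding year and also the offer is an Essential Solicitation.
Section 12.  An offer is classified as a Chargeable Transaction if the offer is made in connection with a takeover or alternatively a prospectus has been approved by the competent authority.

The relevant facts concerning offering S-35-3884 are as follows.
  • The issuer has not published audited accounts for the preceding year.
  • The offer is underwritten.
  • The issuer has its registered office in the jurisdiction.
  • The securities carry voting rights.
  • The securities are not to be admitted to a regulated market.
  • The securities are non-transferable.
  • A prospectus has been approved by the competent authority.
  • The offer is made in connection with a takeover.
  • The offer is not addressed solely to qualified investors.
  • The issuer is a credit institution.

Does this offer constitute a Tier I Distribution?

section 6 — Accredited Placement: [the offer is not underwritten? no] AND [the offer is not addressed solely to qualified investors? yes] → not satisfied.
section 3 — Accredited Issuance: the issuer is not a credit institution? no; the securities are to be admitted to a regulated market? no; the offer is underwritten? yes — 1 of 3 hold (need ≥2) → not satisfied.
section 9 — Class-K Placement: [Accredited Placement (section 6)? no] OR [not an Accredited Issuance (section 3)? yes] → satisfied.
section 7 — Reportable Scheme: [the securities are to be admitted to a regulated market? no] AND [Class-K Placement (section 9)? yes] → not satisfied.
section 8 — Certified Transaction: [the issuer has its registered office in the jurisdiction? yes] OR [the securities carry voting rights? yes] → satisfied.
section 5 — Provisional Offer: [not a Reportable Scheme (section 7)? yes] OR [Certified Transaction (section 8)? yes] → satisfied.
section 12 — Chargeable Transaction: [the offer is made in connection with a takeover? yes] OR [a prospectus has been approved by the competent authority? yes] → satisfied.
section 10 — Permitted Placement: [the securities carry voting rights? yes] OR [the securities are non-transferable? yes] → satisfied.
section 1 — Tier I Distribution: [Provisional Offer (section 5)? yes] AND [not a Chargeable Transaction (section 12)? no] AND [not a Permitted Placement (section 10)? no] → not satisfied.

No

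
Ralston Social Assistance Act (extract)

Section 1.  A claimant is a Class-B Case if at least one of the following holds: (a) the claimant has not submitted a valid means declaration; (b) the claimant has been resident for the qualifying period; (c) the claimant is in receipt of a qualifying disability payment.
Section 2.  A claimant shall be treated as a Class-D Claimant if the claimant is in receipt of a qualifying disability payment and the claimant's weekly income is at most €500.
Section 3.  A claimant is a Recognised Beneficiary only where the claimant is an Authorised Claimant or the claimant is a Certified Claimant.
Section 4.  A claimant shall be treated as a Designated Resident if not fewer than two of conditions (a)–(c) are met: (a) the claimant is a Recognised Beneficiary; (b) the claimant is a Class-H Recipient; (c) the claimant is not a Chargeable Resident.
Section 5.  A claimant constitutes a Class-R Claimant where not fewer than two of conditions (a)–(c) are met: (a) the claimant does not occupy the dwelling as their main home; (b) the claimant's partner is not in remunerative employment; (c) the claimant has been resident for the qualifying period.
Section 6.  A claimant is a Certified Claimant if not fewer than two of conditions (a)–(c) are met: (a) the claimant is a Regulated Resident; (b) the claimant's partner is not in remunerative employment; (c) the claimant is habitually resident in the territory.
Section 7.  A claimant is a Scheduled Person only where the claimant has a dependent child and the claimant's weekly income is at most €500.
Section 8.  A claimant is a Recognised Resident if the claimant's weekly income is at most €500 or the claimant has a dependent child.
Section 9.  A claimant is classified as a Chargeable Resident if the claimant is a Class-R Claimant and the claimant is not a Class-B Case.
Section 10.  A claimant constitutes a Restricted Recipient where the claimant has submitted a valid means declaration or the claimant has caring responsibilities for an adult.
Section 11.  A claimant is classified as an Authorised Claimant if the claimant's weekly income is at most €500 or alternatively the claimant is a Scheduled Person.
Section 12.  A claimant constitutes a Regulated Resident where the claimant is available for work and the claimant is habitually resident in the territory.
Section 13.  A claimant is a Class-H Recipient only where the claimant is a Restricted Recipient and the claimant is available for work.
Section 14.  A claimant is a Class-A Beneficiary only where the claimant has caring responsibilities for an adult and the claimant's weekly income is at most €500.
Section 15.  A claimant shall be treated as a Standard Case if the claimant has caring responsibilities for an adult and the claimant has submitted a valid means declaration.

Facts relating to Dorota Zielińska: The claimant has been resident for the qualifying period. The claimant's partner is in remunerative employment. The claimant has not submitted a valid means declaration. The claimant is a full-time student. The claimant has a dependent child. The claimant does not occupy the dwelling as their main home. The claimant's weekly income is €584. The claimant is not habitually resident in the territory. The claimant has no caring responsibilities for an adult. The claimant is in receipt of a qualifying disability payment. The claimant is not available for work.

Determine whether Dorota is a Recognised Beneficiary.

section 7 — Scheduled Person: [the claimant has a dependent child? yes] AND [claimant's weekly income: €584 ≤ €500? no] → not satisfied.
section 11 — Authorised Claimant: [claimant's weekly income: €584 ≤ €500? no] OR [Scheduled Person (section 7)? no] → not satisfied.
section 12 — Regulated Resident: [the claimant is available for work? no] AND [the claimant is habitually resident in the territory? no] → not satisfied.
section 6 — Certified Claimant: Regulated Resident (section 12)? no; the claimant's partner is not in remunerative employment? no; the claimant is habitually resident in the territory? no — 0 of 3 hold (need ≥2) → not satisfied.
section 3 — Recognised Beneficiary: [Authorised Claimant (section 11)? no] OR [Certified Claimant (section 6)? no] → not satisfied.

No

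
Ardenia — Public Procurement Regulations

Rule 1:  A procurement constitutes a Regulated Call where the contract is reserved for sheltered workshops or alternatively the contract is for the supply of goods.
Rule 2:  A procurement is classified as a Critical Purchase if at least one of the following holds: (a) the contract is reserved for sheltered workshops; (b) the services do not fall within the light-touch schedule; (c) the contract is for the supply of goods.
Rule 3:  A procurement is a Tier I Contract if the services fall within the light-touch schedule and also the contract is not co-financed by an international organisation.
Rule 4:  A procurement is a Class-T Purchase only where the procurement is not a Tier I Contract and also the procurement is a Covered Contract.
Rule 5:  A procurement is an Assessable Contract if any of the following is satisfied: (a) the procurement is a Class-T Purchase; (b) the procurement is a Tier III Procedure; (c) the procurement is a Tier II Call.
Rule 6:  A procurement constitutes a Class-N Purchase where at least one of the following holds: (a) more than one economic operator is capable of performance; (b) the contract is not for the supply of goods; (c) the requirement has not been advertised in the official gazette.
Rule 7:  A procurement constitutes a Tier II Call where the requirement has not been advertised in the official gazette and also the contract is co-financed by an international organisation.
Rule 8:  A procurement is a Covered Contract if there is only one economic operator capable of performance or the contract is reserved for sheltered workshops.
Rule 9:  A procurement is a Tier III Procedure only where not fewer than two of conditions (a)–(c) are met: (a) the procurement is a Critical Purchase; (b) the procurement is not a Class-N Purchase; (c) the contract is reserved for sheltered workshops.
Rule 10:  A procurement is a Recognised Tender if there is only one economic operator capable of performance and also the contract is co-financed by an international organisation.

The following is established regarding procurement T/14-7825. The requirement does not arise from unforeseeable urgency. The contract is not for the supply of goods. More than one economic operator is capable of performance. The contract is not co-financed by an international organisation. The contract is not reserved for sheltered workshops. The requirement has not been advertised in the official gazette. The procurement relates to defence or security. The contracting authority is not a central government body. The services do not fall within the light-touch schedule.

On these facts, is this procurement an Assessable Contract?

Under rule 3: the services fall within the light-touch schedule? no; and the contract is not co-financed by an international organisation? yes. So the procurement is not a Tier I Contract.
Under rule 8: there is only one economic operator capable of performance? no; or the contract is reserved for sheltered workshops? no. So the procurement is not a Covered Contract.
Under rule 4: not a Tier I Contract (rule 3)? yes; and Covered Contract (rule 8)? no. So the procurement is not a Class-T Purchase.
Under rule 2: the contract is reserved for sheltered workshops? no; or the services do not fall within the light-touch schedule? yes; or the contract is for the supply of goods? no. So the procurement is a Critical Purchase.
Under rule 6: more than one economic operator is capable of performance? yes; or the contract is not for the supply of goods? yes; or the requirement has not been advertised in the official gazette? yes. So the procurement is a Class-N Purchase.
Under rule 9: Critical Purchase (rule 2)? yes; not a Class-N Purchase (rule 6)? no; the contract is reserved for sheltered workshops? no — 1 of 3 hold (need ≥2) → not satisfied.
Under rule 7: the requirement has not been advertised in the official gazette? yes; and the contract is co-financed by an international organisation? no. So the procurement is not a Tier II Call.
Under rule 5: Class-T Purchase (rule 4)? no; or Tier III Procedure (rule 9)? no; or Tier II Call (rule 7)? no. So the procurement is not an Assessable Contract.

No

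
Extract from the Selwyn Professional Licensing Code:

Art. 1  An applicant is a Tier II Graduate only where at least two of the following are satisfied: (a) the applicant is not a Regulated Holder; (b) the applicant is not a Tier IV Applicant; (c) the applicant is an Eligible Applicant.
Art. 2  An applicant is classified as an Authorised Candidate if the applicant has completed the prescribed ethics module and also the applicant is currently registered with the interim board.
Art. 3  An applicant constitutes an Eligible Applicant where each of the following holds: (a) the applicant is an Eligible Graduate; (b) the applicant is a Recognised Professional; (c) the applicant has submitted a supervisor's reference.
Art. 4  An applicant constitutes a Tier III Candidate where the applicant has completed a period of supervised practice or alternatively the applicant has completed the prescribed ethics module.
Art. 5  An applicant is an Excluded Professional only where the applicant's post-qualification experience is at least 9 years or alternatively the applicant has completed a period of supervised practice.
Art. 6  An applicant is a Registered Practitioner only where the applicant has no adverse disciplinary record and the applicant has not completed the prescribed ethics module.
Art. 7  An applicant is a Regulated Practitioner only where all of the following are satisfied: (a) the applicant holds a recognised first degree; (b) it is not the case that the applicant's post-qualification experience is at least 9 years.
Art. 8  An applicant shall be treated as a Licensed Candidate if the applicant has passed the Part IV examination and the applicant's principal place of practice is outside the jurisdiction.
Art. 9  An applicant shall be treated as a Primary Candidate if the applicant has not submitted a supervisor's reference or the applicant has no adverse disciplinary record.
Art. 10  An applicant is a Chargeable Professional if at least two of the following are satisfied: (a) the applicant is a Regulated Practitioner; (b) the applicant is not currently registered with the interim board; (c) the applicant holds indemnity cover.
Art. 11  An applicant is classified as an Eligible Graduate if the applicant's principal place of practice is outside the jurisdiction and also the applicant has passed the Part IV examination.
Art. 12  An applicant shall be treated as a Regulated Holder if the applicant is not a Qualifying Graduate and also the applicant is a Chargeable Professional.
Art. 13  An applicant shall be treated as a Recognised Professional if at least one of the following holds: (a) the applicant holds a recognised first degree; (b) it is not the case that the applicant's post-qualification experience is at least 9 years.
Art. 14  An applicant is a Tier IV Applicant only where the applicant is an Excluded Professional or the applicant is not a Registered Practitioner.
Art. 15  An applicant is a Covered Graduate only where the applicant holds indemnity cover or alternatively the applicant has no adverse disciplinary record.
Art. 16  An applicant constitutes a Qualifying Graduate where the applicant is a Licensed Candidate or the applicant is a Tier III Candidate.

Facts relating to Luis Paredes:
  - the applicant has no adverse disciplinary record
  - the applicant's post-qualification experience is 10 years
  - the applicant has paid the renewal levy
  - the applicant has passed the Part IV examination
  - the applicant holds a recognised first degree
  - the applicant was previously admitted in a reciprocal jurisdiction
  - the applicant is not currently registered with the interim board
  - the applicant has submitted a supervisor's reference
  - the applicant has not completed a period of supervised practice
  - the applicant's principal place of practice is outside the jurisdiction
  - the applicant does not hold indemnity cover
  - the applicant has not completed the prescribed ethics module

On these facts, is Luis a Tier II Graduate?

article 8 — Licensed Candidate: [the applicant has passed the Part IV examination? yes] AND [the applicant's principal place of practice is outside the jurisdiction? yes] → satisfied.
article 4 — Tier III Candidate: [the applicant has completed a period of supervised practice? no] OR [the applicant has completed the prescribed ethics module? no] → not satisfied.
article 16 — Qualifying Graduate: [Licensed Candidate (article 8)? yes] OR [Tier III Candidate (article 4)? no] → satisfied.
article 7 — Regulated Practitioner: [the applicant holds a recognised first degree? yes] AND [applicant's post-qualification experience: 10 years ≥ 9 years? yes, so negated condition no] → not satisfied.
article 10 — Chargeable Professional: Regulated Practitioner (article 7)? no; the applicant is not currently registered with the interim board? yes; the applicant holds indemnity cover? no — 1 of 3 hold (need ≥2) → not satisfied.
article 12 — Regulated Holder: [not a Qualifying Graduate (article 16)? no] AND [Chargeable Professional (article 10)? no] → not satisfied.
article 5 — Excluded Professional: [applicant's post-qualification experience: 10 years ≥ 9 years? yes] OR [the applicant has completed a period of supervised practice? no] → satisfied.
article 6 — Registered Practitioner: [the applicant has no adverse disciplinary record? yes] AND [the applicant has not completed the prescribed ethics module? yes] → satisfied.
article 14 — Tier IV Applicant: [Excluded Professional (article 5)? yes] OR [not a Registered Practitioner (article 6)? no] → satisfied.
article 11 — Eligible Graduate: [the applicant's principal place of practice is outside the jurisdiction? yes] AND [the applicant has passed the Part IV examination? yes] → satisfied.
article 13 — Recognised Professional: [the applicant holds a recognised first degree? yes] OR [applicant's post-qualification experience: 10 years ≥ 9 years? yes, so negated condition no] → satisfied.
article 3 — Eligible Applicant: [Eligible Graduate (article 11)? yes] AND [Recognised Professional (article 13)? yes] AND [the applicant has submitted a supervisor's reference? yes] → satisfied.
article 1 — Tier II Graduate: not a Regulated Holder (article 12)? yes; not a Tier IV Applicant (article 14)? no; Eligible Applicant (article 3)? yes — 2 of 3 hold (need ≥2) → satisfied.

Yes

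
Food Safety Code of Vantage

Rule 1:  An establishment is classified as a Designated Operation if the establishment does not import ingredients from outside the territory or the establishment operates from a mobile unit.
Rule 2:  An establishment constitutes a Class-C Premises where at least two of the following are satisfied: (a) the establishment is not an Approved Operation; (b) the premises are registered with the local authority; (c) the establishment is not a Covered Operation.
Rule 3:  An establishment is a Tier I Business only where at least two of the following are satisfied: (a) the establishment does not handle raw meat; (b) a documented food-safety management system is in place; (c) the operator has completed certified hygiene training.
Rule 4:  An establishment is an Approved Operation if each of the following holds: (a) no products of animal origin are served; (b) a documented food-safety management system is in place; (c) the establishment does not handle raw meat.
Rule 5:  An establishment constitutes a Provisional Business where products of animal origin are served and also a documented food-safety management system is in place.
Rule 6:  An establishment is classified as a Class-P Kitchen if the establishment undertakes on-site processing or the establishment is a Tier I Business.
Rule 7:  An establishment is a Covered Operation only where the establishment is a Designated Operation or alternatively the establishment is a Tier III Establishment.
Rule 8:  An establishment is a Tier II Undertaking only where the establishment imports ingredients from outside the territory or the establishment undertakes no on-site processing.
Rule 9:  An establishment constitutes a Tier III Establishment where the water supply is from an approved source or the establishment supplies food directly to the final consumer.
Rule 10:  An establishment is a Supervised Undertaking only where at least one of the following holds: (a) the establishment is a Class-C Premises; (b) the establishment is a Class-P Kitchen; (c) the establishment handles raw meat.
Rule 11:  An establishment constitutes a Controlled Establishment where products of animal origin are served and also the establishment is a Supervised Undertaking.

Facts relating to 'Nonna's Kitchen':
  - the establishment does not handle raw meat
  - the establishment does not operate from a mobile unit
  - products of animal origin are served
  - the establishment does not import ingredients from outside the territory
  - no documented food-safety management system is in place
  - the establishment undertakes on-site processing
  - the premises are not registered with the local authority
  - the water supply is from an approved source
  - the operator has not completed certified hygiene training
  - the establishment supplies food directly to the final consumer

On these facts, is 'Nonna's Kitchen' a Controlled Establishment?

Yes

Under rule 4: no products of animal origin are served? no; and a documented food-safety management system is in place? no; and the establishment does not handle raw meat? yes. So the establishment is not an Approved Operation.
Under rule 1: the establishment does not import ingredients from outside the territory? yes; or the establishment operates from a mobile unit? no. So the establishment is a Designated Operation.
Under rule 9: the water supply is from an approved source? yes; or the establishment supplies food directly to the final consumer? yes. So the establishment is a Tier III Establishment.
Under rule 7: Designated Operation (rule 1)? yes; or Tier III Establishment (rule 9)? yes. So the establishment is a Covered Operation.
Under rule 2: not an Approved Operation (rule 4)? yes; the premises are registered with the local authority? no; not a Covered Operation (rule 7)? no — 1 of 3 hold (need ≥2) → not satisfied.
Under rule 3: the establishment does not handle raw meat? yes; a documented food-safety management system is in place? no; the operator has completed certified hygiene training? no — 1 of 3 hold (need ≥2) → not satisfied.
Under rule 6: the establishment undertakes on-site processing? yes; or Tier I Business (rule 3)? no. So the establishment is a Class-P Kitchen.
Under rule 10: Class-C Premises (rule 2)? no; or Class-P Kitchen (rule 6)? yes; or the establishment handles raw meat? no. So the establishment is a Supervised Undertaking.
Under rule 11: products of animal origin are served? yes; and Supervised Undertaking (rule 10)? yes. So the establishment is a Controlled Establishment.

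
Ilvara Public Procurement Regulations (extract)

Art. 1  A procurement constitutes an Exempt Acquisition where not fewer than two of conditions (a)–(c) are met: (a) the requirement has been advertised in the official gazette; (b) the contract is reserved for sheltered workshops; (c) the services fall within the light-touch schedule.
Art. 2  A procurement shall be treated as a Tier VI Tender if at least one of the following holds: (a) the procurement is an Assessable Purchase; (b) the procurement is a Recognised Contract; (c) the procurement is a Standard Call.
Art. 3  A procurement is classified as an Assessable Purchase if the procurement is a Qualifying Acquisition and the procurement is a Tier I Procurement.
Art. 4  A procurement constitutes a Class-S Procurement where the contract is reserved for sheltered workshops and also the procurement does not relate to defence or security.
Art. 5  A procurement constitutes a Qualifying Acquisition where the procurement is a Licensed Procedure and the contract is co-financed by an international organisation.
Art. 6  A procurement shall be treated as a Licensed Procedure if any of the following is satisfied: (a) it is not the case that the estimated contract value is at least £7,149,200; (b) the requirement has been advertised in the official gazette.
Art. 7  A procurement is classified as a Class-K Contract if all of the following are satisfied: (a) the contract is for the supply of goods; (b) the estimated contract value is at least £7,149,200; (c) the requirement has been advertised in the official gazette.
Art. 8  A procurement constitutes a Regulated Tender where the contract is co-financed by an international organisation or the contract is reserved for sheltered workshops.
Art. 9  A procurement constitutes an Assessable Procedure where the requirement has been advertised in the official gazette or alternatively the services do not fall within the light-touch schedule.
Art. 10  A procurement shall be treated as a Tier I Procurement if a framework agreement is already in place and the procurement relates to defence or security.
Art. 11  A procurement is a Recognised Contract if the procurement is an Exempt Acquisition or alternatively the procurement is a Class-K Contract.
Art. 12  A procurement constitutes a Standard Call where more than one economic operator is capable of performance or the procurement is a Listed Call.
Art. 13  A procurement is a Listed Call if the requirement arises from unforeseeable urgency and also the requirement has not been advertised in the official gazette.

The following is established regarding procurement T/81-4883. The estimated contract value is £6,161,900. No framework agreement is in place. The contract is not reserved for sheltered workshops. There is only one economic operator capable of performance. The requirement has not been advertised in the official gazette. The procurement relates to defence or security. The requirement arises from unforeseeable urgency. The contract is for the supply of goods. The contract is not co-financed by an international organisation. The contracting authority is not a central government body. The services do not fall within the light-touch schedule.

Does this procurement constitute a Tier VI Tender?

Yes

Under article 6: estimated contract value: £6,161,900 ≥ £7,149,200? no, so negated condition yes; or the requirement has been advertised in the official gazette? no. So the procurement is a Licensed Procedure.
Under article 5: Licensed Procedure (article 6)? yes; and the contract is co-financed by an international organisation? no. So the procurement is not a Qualifying Acquisition.
Under article 10: a framework agreement is already in place? no; and the procurement relates to defence or security? yes. So the procurement is not a Tier I Procurement.
Under article 3: Qualifying Acquisition (article 5)? no; and Tier I Procurement (article 10)? no. So the procurement is not an Assessable Purchase.
Under article 1: the requirement has been advertised in the official gazette? no; the contract is reserved for sheltered workshops? no; the services fall within the light-touch schedule? no — 0 of 3 hold (need ≥2) → not satisfied.
Under article 7: the contract is for the supply of goods? yes; and estimated contract value: £6,161,900 ≥ £7,149,200? no; and the requirement has been advertised in the official gazette? no. So the procurement is not a Class-K Contract.
Under article 11: Exempt Acquisition (article 1)? no; or Class-K Contract (article 7)? no. So the procurement is not a Recognised Contract.
Under article 13: the requirement arises from unforeseeable urgency? yes; and the requirement has not been advertised in the official gazette? yes. So the procurement is a Listed Call.
Under article 12: more than one economic operator is capable of performance? no; or Listed Call (article 13)? yes. So the procurement is a Standard Call.
Under article 2: Assessable Purchase (article 3)? no; or Recognised Contract (article 11)? no; or Standard Call (article 12)? yes. So the procurement is a Tier VI Tender.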